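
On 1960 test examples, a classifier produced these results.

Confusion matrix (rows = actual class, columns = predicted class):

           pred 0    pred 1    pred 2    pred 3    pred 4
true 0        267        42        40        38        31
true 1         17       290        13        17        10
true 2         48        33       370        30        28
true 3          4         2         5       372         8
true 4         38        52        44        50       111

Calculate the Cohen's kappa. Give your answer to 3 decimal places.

Observed agreement pₒ = trace/N = 1410/1960 = 0.7194
Expected agreement pₑ = Σ (rowᵢ·colᵢ)/N² = (418·374 + 347·419 + 509·472 + 391·507 + 295·188)/1960² = 0.2071
κ = (pₒ − pₑ)/(1 − pₑ) = (0.7194 − 0.2071)/(1 − 0.2071) = 0.646

0.646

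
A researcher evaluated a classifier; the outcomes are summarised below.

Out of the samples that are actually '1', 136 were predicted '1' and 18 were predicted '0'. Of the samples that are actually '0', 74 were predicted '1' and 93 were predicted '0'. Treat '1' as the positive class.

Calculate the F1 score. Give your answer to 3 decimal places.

0.747

Precision = TP/(TP+FP) = 136/210 = 0.6476
Recall = TP/(TP+FN) = 136/154 = 0.8831
F1 = 2·TP/(2·TP+FP+FN) = 272/364 = 0.747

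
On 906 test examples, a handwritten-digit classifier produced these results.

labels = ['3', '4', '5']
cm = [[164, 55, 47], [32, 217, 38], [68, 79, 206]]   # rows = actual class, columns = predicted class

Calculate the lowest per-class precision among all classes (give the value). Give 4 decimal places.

0.6182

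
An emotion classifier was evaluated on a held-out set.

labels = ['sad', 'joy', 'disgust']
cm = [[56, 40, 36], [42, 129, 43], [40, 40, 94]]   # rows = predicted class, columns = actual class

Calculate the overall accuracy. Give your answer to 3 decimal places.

0.537

Accuracy = trace / total = (56+129+94=279) / 520 = 279/520 = 0.537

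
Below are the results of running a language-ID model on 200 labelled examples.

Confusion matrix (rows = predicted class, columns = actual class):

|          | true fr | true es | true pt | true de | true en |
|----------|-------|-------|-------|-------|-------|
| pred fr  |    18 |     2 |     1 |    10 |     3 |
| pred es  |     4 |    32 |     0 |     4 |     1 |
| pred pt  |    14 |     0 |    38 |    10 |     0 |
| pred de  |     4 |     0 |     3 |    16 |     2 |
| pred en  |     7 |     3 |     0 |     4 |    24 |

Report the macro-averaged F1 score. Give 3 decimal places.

0.633

Per-class F1 score (2·TP/(2·TP+FP+FN)):
  fr: TP=18, FP=2+1+10+3=16, FN=4+14+4+7=29 → 36/81 = 0.4444
  es: TP=32, FP=4+0+4+1=9, FN=2+0+0+3=5 → 64/78 = 0.8205
  pt: TP=38, FP=14+0+10+0=24, FN=1+0+3+0=4 → 76/104 = 0.7308
  de: TP=16, FP=4+0+3+2=9, FN=10+4+10+4=28 → 32/69 = 0.4638
  en: TP=24, FP=7+3+0+4=14, FN=3+1+0+2=6 → 48/68 = 0.7059
Macro-F1 score = mean = (0.4444 + 0.8205 + 0.7308 + 0.4638 + 0.7059) / 5 = 0.633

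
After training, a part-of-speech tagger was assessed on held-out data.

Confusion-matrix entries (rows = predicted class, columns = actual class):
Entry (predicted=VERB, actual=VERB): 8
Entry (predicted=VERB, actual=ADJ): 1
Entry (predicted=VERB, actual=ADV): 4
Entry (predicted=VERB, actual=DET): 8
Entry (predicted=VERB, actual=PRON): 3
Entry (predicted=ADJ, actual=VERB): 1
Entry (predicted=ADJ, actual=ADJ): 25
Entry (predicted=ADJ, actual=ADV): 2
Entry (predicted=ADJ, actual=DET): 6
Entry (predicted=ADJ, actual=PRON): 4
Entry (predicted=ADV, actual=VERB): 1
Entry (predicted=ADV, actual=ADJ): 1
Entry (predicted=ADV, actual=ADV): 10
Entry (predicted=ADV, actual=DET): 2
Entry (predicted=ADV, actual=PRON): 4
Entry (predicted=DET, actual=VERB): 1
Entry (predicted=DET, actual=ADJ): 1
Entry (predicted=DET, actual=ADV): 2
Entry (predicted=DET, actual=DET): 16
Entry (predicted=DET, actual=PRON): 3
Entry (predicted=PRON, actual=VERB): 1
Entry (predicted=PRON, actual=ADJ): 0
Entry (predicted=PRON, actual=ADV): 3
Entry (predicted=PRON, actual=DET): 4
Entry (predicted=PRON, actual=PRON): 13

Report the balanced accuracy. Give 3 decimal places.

Balanced accuracy = mean of per-class recall.
  VERB: recall = 8/12 = 0.6667
  ADJ: recall = 25/28 = 0.8929
  ADV: recall = 10/21 = 0.4762
  DET: recall = 16/36 = 0.4444
  PRON: recall = 13/27 = 0.4815
Mean = (0.6667 + 0.8929 + 0.4762 + 0.4444 + 0.4815) / 5 = 0.592

0.592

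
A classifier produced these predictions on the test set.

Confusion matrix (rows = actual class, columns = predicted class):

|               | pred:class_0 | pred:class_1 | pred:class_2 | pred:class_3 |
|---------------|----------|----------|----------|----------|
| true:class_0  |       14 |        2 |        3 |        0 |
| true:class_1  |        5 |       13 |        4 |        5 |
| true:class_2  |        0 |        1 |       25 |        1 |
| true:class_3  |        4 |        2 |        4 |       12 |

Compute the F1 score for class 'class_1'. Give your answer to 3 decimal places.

0.578

Treat 'class_1' as positive and all other classes as negative.
F1 score = 2·TP/(2·TP+FP+FN).
class_1: TP=13, FP=2+1+2=5, FN=5+4+5=14 → 26/45 = 0.5778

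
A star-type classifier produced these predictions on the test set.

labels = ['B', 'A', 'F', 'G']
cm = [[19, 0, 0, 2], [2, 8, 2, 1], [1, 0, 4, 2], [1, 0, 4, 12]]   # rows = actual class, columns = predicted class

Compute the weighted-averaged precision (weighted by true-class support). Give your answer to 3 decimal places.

Per-class precision (TP/(TP+FP)):
  B: TP=19, FP=2+1+1=4 → 19/23 = 0.8261
  A: TP=8, FP=0+0+0=0 → 8/8 = 1.0000
  F: TP=4, FP=0+2+4=6 → 4/10 = 0.4000
  G: TP=12, FP=2+1+2=5 → 12/17 = 0.7059
Weighted-precision = Σ (supportᵢ/N)·precisionᵢ with N=58: (21/58)·0.8261 + (13/58)·1.0000 + (7/58)·0.4000 + (17/58)·0.7059 = 0.778

0.778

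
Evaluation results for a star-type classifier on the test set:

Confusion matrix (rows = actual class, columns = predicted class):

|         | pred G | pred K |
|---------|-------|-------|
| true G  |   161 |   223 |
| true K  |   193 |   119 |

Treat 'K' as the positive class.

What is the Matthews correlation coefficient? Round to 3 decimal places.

MCC = (TP·TN − FP·FN) / √((TP+FP)(TP+FN)(TN+FP)(TN+FN))
Numerator = 119·161 − 223·193 = -23880
Denominator = √(342·312·384·354) = √14504914944 = 120436.3523
MCC = -23880 / 120436.3523 = -0.198

-0.198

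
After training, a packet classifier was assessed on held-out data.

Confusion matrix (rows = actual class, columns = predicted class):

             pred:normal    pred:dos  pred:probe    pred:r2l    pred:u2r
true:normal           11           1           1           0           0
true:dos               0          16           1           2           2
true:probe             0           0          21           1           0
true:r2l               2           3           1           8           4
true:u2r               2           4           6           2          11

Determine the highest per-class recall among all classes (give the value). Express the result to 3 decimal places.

Per-class recall (TP/(TP+FN)):
  normal: TP=11, FN=1+1+0+0=2 → 11/13 = 0.8462
  dos: TP=16, FN=0+1+2+2=5 → 16/21 = 0.7619
  probe: TP=21, FN=0+0+1+0=1 → 21/22 = 0.9545
  r2l: TP=8, FN=2+3+1+4=10 → 8/18 = 0.4444
  u2r: TP=11, FN=2+4+6+2=14 → 11/25 = 0.4400
Highest is class 'probe' with recall = 0.955.

0.955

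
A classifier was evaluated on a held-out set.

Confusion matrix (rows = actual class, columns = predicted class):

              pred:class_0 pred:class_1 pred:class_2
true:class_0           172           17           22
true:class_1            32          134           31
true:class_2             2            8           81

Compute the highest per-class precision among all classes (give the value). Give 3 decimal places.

0.843

Per-class precision (TP/(TP+FP)):
  class_0: TP=172, FP=32+2=34 → 172/206 = 0.8350
  class_1: TP=134, FP=17+8=25 → 134/159 = 0.8428
  class_2: TP=81, FP=22+31=53 → 81/134 = 0.6045
Highest is class 'class_1' with precision = 0.843.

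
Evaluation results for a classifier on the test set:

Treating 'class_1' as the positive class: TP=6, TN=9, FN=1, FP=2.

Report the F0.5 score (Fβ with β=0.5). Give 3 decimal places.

Fβ = (1+β²)·TP / ((1+β²)·TP + β²·FN + FP), with β²=1/4
= 1.25·6 / (1.25·6 + 0.25·1 + 2) = 0.769

0.769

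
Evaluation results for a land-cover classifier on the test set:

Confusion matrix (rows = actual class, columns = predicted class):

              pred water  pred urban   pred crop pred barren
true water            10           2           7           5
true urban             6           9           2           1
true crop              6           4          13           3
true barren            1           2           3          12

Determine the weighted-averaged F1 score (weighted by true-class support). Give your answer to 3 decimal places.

0.509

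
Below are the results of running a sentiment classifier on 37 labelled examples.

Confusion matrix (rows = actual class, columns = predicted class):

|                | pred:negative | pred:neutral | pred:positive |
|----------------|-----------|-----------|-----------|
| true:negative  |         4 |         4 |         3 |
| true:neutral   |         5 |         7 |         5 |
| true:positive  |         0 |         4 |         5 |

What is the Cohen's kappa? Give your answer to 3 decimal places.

Observed agreement pₒ = trace/N = 16/37 = 0.4324
Expected agreement pₑ = Σ (rowᵢ·colᵢ)/N² = (11·9 + 17·15 + 9·13)/37² = 0.3440
κ = (pₒ − pₑ)/(1 − pₑ) = (0.4324 − 0.3440)/(1 − 0.3440) = 0.135

0.135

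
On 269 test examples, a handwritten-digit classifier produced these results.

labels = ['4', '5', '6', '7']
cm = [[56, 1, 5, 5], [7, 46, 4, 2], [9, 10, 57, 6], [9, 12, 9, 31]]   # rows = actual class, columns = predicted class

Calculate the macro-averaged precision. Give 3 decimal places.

0.706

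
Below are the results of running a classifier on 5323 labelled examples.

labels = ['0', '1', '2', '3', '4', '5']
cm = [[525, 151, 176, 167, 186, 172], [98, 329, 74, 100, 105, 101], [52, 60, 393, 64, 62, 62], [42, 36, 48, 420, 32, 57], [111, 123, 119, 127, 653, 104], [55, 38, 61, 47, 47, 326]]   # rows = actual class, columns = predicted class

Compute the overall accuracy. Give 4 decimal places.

Accuracy = trace / total = (525+329+393+420+653+326=2646) / 5323 = 2646/5323 = 0.4971

0.4971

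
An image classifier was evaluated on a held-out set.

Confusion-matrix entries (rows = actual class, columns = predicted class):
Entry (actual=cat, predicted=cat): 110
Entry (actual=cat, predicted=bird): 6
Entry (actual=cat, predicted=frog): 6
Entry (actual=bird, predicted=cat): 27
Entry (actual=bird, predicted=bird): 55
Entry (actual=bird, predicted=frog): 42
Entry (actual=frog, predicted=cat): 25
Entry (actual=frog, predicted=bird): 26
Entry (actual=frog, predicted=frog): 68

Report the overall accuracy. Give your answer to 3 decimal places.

Accuracy = trace / total = (110+55+68=233) / 365 = 233/365 = 0.638

0.638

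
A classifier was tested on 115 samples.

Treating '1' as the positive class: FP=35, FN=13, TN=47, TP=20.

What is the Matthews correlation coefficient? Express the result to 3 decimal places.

0.162

MCC = (TP·TN − FP·FN) / √((TP+FP)(TP+FN)(TN+FP)(TN+FN))
Numerator = 20·47 − 35·13 = 485
Denominator = √(55·33·82·60) = √8929800 = 2988.2771
MCC = 485 / 2988.2771 = 0.162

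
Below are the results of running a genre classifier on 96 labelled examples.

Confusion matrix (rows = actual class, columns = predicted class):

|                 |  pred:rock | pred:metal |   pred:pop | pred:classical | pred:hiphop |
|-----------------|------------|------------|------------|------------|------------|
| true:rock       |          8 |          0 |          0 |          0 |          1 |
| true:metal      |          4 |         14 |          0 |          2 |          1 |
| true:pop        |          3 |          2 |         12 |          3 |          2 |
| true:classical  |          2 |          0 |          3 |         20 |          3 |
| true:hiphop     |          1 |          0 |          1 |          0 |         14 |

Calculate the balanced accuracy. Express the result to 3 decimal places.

Balanced accuracy = mean of per-class recall.
  rock: recall = 8/9 = 0.8889
  metal: recall = 14/21 = 0.6667
  pop: recall = 12/22 = 0.5455
  classical: recall = 20/28 = 0.7143
  hiphop: recall = 14/16 = 0.8750
Mean = (0.8889 + 0.6667 + 0.5455 + 0.7143 + 0.8750) / 5 = 0.738

0.738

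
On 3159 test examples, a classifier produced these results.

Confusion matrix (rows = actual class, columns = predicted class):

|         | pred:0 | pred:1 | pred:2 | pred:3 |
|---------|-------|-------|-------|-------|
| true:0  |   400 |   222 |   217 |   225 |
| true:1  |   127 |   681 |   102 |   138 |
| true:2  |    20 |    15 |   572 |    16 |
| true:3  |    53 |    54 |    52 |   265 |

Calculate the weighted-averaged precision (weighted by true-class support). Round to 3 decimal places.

Per-class precision (TP/(TP+FP)):
  0: TP=400, FP=127+20+53=200 → 400/600 = 0.6667
  1: TP=681, FP=222+15+54=291 → 681/972 = 0.7006
  2: TP=572, FP=217+102+52=371 → 572/943 = 0.6066
  3: TP=265, FP=225+138+16=379 → 265/644 = 0.4115
Weighted-precision = Σ (supportᵢ/N)·precisionᵢ with N=3159: (1064/3159)·0.6667 + (1048/3159)·0.7006 + (623/3159)·0.6066 + (424/3159)·0.4115 = 0.632

0.632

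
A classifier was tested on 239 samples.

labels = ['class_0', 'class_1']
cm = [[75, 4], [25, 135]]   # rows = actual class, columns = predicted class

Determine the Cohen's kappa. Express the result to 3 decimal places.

0.743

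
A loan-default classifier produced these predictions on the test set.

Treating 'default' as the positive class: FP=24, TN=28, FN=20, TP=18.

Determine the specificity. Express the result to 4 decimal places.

0.5385

Specificity = TN/(TN+FP) = 28/(28+24) = 0.5385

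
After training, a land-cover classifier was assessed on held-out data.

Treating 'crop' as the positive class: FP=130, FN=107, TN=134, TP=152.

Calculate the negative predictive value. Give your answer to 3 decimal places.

0.556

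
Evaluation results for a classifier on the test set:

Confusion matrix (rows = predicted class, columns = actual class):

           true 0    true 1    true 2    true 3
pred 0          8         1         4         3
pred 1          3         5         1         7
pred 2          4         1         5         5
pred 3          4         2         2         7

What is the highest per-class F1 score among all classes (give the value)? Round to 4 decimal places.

Per-class F1 score (2·TP/(2·TP+FP+FN)):
  0: TP=8, FP=1+4+3=8, FN=3+4+4=11 → 16/35 = 0.45714
  1: TP=5, FP=3+1+7=11, FN=1+1+2=4 → 10/25 = 0.40000
  2: TP=5, FP=4+1+5=10, FN=4+1+2=7 → 10/27 = 0.37037
  3: TP=7, FP=4+2+2=8, FN=3+7+5=15 → 14/37 = 0.37838
Highest is class '0' with F1 score = 0.4571.

0.4571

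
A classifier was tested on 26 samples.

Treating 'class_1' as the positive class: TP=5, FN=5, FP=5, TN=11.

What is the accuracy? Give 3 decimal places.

Accuracy = (TP+TN)/N = (5+11)/26 = 0.615

0.615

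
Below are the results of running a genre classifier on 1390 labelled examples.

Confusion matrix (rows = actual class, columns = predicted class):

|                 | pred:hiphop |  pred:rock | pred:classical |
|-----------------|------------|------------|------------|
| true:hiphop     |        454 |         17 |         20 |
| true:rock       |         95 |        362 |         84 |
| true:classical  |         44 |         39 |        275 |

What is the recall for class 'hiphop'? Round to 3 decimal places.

0.925

Treat 'hiphop' as positive and all other classes as negative.
recall = TP/(TP+FN).
hiphop: TP=454, FN=17+20=37 → 454/491 = 0.9246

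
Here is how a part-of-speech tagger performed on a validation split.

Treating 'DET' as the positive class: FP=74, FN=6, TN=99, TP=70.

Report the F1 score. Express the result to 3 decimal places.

Precision = TP/(TP+FP) = 70/144 = 0.4861
Recall = TP/(TP+FN) = 70/76 = 0.9211
F1 = 2·TP/(2·TP+FP+FN) = 140/220 = 0.636

0.636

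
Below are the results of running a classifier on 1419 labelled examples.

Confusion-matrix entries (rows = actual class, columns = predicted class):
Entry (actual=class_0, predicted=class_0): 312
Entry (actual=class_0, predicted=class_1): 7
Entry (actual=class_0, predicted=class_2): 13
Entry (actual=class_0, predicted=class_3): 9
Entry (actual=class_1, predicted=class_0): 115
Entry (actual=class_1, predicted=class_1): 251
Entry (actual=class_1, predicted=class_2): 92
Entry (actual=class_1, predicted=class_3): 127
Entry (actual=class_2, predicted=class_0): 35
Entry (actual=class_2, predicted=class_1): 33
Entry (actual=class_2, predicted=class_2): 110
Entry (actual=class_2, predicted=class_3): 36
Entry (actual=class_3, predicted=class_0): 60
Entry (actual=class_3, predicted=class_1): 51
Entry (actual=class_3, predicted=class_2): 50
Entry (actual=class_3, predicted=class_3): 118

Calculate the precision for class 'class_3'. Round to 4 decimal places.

Take TP from the diagonal, FP from the rest of the 'class_3' prediction marginal, FN from the rest of the 'class_3' actual marginal.
precision = TP/(TP+FP).
class_3: TP=118, FP=9+127+36=172 → 118/290 = 0.40690

0.4069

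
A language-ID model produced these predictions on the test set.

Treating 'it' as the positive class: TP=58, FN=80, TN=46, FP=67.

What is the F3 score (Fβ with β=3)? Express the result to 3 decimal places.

Fβ = (1+β²)·TP / ((1+β²)·TP + β²·FN + FP), with β²=9
= 10·58 / (10·58 + 9·80 + 67) = 0.424

0.424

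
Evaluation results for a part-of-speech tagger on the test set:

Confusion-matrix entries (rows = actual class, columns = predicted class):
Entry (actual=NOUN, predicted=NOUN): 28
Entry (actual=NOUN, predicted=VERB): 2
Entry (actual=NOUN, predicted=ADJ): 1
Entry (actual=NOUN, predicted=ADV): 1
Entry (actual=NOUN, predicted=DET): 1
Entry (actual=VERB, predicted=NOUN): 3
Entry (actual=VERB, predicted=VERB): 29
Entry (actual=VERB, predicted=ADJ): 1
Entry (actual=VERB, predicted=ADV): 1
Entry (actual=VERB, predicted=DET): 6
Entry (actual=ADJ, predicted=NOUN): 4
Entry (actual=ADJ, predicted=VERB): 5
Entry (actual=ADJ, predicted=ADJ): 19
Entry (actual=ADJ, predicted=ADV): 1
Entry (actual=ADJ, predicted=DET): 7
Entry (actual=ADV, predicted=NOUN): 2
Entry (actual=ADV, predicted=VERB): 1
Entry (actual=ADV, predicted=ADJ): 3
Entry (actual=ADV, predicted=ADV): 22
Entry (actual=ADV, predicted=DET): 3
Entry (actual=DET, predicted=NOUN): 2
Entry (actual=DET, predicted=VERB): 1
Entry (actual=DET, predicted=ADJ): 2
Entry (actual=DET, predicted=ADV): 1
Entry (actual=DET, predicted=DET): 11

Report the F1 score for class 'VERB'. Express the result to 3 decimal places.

0.744

Take TP from the diagonal, FP from the rest of the 'VERB' prediction marginal, FN from the rest of the 'VERB' actual marginal.
F1 score = 2·TP/(2·TP+FP+FN).
VERB: TP=29, FP=2+5+1+1=9, FN=3+1+1+6=11 → 58/78 = 0.7436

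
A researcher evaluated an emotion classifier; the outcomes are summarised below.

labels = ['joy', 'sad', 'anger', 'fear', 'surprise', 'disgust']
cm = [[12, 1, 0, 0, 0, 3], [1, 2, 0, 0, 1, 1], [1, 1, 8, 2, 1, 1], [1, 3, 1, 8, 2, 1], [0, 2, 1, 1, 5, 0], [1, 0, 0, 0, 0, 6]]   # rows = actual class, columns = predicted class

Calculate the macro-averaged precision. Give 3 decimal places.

Per-class precision (TP/(TP+FP)):
  joy: TP=12, FP=1+1+1+0+1=4 → 12/16 = 0.7500
  sad: TP=2, FP=1+1+3+2+0=7 → 2/9 = 0.2222
  anger: TP=8, FP=0+0+1+1+0=2 → 8/10 = 0.8000
  fear: TP=8, FP=0+0+2+1+0=3 → 8/11 = 0.7273
  surprise: TP=5, FP=0+1+1+2+0=4 → 5/9 = 0.5556
  disgust: TP=6, FP=3+1+1+1+0=6 → 6/12 = 0.5000
Macro-precision = mean = (0.7500 + 0.2222 + 0.8000 + 0.7273 + 0.5556 + 0.5000) / 6 = 0.593

0.593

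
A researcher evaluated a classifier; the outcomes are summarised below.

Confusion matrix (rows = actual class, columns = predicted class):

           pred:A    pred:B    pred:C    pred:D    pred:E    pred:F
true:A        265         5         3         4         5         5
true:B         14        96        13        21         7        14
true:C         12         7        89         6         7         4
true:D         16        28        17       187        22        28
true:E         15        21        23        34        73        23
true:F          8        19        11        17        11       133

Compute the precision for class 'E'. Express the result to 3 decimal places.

Take TP from the diagonal, FP from the rest of the 'E' prediction marginal, FN from the rest of the 'E' actual marginal.
precision = TP/(TP+FP).
E: TP=73, FP=5+7+7+22+11=52 → 73/125 = 0.5840

0.584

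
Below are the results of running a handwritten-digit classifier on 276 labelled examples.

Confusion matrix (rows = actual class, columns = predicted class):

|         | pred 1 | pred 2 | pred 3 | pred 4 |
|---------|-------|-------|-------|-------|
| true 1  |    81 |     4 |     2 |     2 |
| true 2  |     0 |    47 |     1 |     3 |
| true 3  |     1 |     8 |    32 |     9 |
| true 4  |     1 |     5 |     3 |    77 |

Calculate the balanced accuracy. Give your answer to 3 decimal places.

Balanced accuracy = mean of per-class recall.
  1: recall = 81/89 = 0.9101
  2: recall = 47/51 = 0.9216
  3: recall = 32/50 = 0.6400
  4: recall = 77/86 = 0.8953
Mean = (0.9101 + 0.9216 + 0.6400 + 0.8953) / 4 = 0.842

0.842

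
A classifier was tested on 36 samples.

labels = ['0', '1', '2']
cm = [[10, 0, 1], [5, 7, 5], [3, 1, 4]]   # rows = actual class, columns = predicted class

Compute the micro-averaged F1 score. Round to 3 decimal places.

0.583

Micro-averaging pools counts across classes: ΣTP=21, ΣFP=15, ΣFN=15.
Micro-F1 score = 2·TP/(2·TP+FP+FN) on pooled counts = 0.583 (equals overall accuracy in single-label multiclass).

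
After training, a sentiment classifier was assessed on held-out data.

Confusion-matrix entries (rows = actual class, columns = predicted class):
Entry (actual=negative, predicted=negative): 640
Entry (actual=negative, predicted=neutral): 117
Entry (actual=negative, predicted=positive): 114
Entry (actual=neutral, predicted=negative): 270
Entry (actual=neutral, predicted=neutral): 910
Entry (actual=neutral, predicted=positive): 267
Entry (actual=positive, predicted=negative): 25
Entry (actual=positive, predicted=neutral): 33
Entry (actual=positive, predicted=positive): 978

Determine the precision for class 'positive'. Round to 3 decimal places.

0.720

Treat 'positive' as positive and all other classes as negative.
precision = TP/(TP+FP).
positive: TP=978, FP=114+267=381 → 978/1359 = 0.7196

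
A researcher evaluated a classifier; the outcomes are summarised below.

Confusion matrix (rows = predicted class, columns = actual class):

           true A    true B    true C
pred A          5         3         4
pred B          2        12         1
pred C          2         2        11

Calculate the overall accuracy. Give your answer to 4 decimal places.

Accuracy = trace / total = (5+12+11=28) / 42 = 28/42 = 0.6667

0.6667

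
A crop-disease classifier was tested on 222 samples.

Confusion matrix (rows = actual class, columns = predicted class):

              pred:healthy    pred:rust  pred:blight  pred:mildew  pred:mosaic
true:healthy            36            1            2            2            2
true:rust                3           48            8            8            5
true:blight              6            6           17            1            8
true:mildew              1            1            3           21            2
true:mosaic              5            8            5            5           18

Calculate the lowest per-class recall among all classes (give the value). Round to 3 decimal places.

Per-class recall (TP/(TP+FN)):
  healthy: TP=36, FN=1+2+2+2=7 → 36/43 = 0.8372
  rust: TP=48, FN=3+8+8+5=24 → 48/72 = 0.6667
  blight: TP=17, FN=6+6+1+8=21 → 17/38 = 0.4474
  mildew: TP=21, FN=1+1+3+2=7 → 21/28 = 0.7500
  mosaic: TP=18, FN=5+8+5+5=23 → 18/41 = 0.4390
Lowest is class 'mosaic' with recall = 0.439.

0.439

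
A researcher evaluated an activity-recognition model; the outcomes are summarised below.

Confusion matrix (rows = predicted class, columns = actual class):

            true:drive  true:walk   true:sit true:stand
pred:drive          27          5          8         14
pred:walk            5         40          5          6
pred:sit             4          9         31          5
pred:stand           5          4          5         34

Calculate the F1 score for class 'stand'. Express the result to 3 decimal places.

One-vs-rest for 'stand': TP = diagonal; FP = other classes predicted 'stand'; FN = 'stand' predicted as other.
F1 score = 2·TP/(2·TP+FP+FN).
stand: TP=34, FP=5+4+5=14, FN=14+6+5=25 → 68/107 = 0.6355

0.636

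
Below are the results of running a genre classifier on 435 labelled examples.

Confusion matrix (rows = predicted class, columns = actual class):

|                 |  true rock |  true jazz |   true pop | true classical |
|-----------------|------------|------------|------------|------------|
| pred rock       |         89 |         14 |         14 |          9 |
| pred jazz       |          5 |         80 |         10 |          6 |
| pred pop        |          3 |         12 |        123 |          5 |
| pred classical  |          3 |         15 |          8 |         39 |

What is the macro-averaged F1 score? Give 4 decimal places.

0.7407

Per-class F1 score (2·TP/(2·TP+FP+FN)):
  rock: TP=89, FP=14+14+9=37, FN=5+3+3=11 → 178/226 = 0.78761
  jazz: TP=80, FP=5+10+6=21, FN=14+12+15=41 → 160/222 = 0.72072
  pop: TP=123, FP=3+12+5=20, FN=14+10+8=32 → 246/298 = 0.82550
  classical: TP=39, FP=3+15+8=26, FN=9+6+5=20 → 78/124 = 0.62903
Macro-F1 score = mean = (0.78761 + 0.72072 + 0.82550 + 0.62903) / 4 = 0.7407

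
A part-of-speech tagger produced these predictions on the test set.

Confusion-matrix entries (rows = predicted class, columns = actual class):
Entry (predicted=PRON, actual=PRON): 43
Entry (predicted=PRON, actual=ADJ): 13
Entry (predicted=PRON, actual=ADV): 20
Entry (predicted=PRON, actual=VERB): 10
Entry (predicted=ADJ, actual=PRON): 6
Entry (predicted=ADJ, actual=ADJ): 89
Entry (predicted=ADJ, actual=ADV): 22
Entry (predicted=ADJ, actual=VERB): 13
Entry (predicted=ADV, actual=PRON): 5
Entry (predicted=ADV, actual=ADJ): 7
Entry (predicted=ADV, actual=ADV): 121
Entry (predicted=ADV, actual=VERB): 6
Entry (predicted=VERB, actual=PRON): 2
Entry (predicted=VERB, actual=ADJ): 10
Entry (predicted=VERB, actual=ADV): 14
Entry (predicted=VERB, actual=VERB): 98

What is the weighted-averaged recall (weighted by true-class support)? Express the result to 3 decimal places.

0.733

Per-class recall (TP/(TP+FN)):
  PRON: TP=43, FN=6+5+2=13 → 43/56 = 0.7679
  ADJ: TP=89, FN=13+7+10=30 → 89/119 = 0.7479
  ADV: TP=121, FN=20+22+14=56 → 121/177 = 0.6836
  VERB: TP=98, FN=10+13+6=29 → 98/127 = 0.7717
Weighted-recall = Σ (supportᵢ/N)·recallᵢ with N=479: (56/479)·0.7679 + (119/479)·0.7479 + (177/479)·0.6836 + (127/479)·0.7717 = 0.733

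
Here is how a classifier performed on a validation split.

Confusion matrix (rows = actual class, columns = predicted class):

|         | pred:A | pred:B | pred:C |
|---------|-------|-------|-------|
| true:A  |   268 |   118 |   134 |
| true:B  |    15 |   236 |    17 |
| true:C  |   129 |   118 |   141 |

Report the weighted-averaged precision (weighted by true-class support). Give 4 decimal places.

Per-class precision (TP/(TP+FP)):
  A: TP=268, FP=15+129=144 → 268/412 = 0.65049
  B: TP=236, FP=118+118=236 → 236/472 = 0.50000
  C: TP=141, FP=134+17=151 → 141/292 = 0.48288
Weighted-precision = Σ (supportᵢ/N)·precisionᵢ with N=1176: (520/1176)·0.65049 + (268/1176)·0.50000 + (388/1176)·0.48288 = 0.5609

0.5609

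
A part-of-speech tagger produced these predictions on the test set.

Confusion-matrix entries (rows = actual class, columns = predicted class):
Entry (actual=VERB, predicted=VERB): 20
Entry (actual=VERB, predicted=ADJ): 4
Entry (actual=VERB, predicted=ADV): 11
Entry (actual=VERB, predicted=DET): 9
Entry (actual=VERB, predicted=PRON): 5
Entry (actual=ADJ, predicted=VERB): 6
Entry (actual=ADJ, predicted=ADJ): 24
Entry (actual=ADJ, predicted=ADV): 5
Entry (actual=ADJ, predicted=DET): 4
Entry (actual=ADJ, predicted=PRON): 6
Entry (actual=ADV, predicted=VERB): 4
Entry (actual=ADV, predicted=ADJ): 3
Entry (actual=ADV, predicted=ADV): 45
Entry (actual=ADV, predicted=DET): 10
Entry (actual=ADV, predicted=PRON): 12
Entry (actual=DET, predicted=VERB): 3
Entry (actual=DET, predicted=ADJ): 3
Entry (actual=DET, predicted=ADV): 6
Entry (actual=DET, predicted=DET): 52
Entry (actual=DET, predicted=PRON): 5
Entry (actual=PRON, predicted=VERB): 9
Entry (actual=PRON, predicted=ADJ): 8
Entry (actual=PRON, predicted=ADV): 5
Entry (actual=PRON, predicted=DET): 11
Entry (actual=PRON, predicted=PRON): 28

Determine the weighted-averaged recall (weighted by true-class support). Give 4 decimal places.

0.5671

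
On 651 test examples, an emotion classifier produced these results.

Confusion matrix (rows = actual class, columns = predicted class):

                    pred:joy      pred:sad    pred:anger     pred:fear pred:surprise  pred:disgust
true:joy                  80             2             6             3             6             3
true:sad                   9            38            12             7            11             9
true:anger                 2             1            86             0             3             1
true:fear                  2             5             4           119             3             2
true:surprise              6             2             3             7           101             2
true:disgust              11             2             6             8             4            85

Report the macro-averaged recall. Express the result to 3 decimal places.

0.769

Per-class recall (TP/(TP+FN)):
  joy: TP=80, FN=2+6+3+6+3=20 → 80/100 = 0.8000
  sad: TP=38, FN=9+12+7+11+9=48 → 38/86 = 0.4419
  anger: TP=86, FN=2+1+0+3+1=7 → 86/93 = 0.9247
  fear: TP=119, FN=2+5+4+3+2=16 → 119/135 = 0.8815
  surprise: TP=101, FN=6+2+3+7+2=20 → 101/121 = 0.8347
  disgust: TP=85, FN=11+2+6+8+4=31 → 85/116 = 0.7328
Macro-recall = mean = (0.8000 + 0.4419 + 0.9247 + 0.8815 + 0.8347 + 0.7328) / 6 = 0.769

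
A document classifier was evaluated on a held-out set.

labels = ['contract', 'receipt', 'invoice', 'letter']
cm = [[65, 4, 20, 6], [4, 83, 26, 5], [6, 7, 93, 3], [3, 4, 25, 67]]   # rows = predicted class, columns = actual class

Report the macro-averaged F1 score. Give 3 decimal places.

0.736

Per-class F1 score (2·TP/(2·TP+FP+FN)):
  contract: TP=65, FP=4+20+6=30, FN=4+6+3=13 → 130/173 = 0.7514
  receipt: TP=83, FP=4+26+5=35, FN=4+7+4=15 → 166/216 = 0.7685
  invoice: TP=93, FP=6+7+3=16, FN=20+26+25=71 → 186/273 = 0.6813
  letter: TP=67, FP=3+4+25=32, FN=6+5+3=14 → 134/180 = 0.7444
Macro-F1 score = mean = (0.7514 + 0.7685 + 0.6813 + 0.7444) / 4 = 0.736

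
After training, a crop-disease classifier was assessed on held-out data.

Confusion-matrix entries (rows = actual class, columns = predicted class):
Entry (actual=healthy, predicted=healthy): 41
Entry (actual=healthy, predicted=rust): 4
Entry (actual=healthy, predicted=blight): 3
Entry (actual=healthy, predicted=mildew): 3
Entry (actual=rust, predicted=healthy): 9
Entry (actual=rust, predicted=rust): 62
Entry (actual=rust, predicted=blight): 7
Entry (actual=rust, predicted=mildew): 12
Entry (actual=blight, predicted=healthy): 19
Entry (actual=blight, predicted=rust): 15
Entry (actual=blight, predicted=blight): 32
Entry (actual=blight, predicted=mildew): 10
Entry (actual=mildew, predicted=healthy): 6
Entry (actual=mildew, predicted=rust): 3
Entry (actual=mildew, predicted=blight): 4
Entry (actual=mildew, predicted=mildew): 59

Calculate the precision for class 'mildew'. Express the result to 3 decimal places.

0.702

Take TP from the diagonal, FP from the rest of the 'mildew' prediction marginal, FN from the rest of the 'mildew' actual marginal.
precision = TP/(TP+FP).
mildew: TP=59, FP=3+12+10=25 → 59/84 = 0.7024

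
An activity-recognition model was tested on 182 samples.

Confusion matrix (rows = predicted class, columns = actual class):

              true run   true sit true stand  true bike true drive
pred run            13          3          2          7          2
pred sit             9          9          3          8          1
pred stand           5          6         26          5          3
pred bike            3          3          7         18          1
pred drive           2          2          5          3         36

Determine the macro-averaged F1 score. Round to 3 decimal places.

Per-class F1 score (2·TP/(2·TP+FP+FN)):
  run: TP=13, FP=3+2+7+2=14, FN=9+5+3+2=19 → 26/59 = 0.4407
  sit: TP=9, FP=9+3+8+1=21, FN=3+6+3+2=14 → 18/53 = 0.3396
  stand: TP=26, FP=5+6+5+3=19, FN=2+3+7+5=17 → 52/88 = 0.5909
  bike: TP=18, FP=3+3+7+1=14, FN=7+8+5+3=23 → 36/73 = 0.4932
  drive: TP=36, FP=2+2+5+3=12, FN=2+1+3+1=7 → 72/91 = 0.7912
Macro-F1 score = mean = (0.4407 + 0.3396 + 0.5909 + 0.4932 + 0.7912) / 5 = 0.531

0.531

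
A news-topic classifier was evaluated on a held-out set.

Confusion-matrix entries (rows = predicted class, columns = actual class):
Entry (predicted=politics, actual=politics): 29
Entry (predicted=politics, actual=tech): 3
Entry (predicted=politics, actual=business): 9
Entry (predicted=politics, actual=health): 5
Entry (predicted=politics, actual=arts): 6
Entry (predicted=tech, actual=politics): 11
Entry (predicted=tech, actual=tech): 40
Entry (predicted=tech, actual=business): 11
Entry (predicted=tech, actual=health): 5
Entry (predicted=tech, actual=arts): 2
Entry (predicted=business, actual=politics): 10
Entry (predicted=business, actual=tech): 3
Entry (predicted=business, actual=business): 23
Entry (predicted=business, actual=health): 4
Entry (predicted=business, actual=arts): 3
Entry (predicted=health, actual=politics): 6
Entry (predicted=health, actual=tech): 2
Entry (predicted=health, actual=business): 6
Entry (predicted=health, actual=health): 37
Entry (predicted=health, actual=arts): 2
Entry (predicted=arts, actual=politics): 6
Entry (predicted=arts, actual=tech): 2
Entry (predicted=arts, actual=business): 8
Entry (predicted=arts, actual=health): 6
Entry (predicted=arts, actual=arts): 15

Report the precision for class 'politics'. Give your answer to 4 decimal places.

0.5577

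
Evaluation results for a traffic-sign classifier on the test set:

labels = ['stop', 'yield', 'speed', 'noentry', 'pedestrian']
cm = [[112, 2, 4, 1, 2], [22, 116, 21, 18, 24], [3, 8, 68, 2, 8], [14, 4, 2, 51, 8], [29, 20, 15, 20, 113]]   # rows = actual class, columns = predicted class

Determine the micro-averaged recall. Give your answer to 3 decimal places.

0.670

Micro-averaging pools counts across classes: ΣTP=460, ΣFP=227, ΣFN=227.
Micro-recall = TP/(TP+FN) on pooled counts = 0.670 (equals overall accuracy in single-label multiclass).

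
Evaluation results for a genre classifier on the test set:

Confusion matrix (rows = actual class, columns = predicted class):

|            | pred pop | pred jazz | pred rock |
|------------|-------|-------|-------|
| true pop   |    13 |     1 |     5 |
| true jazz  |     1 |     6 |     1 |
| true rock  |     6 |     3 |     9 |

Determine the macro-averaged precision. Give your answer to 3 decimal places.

0.617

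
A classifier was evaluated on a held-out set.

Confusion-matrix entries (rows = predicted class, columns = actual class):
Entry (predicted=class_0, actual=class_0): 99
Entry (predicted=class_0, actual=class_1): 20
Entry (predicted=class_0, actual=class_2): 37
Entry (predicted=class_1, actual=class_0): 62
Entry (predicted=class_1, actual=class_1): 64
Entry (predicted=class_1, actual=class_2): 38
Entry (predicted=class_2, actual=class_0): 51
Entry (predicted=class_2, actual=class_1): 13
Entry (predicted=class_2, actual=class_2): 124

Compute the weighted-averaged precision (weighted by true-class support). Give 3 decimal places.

Per-class precision (TP/(TP+FP)):
  class_0: TP=99, FP=20+37=57 → 99/156 = 0.6346
  class_1: TP=64, FP=62+38=100 → 64/164 = 0.3902
  class_2: TP=124, FP=51+13=64 → 124/188 = 0.6596
Weighted-precision = Σ (supportᵢ/N)·precisionᵢ with N=508: (212/508)·0.6346 + (97/508)·0.3902 + (199/508)·0.6596 = 0.598

0.598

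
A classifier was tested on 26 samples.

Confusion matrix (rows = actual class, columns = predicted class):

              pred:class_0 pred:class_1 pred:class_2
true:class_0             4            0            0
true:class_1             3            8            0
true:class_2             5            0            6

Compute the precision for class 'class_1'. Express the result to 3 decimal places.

Treat 'class_1' as positive and all other classes as negative.
precision = TP/(TP+FP).
class_1: TP=8, FP=0+0=0 → 8/8 = 1.0000

1.000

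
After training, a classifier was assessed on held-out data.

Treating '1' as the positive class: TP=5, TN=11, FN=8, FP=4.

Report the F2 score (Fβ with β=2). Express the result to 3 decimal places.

0.410

Fβ = (1+β²)·TP / ((1+β²)·TP + β²·FN + FP), with β²=4
= 5·5 / (5·5 + 4·8 + 4) = 0.410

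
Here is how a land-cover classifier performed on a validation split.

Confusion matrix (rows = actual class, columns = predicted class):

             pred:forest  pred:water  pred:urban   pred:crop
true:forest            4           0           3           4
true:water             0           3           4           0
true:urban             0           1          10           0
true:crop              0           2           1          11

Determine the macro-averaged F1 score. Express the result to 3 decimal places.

Per-class F1 score (2·TP/(2·TP+FP+FN)):
  forest: TP=4, FP=0+0+0=0, FN=0+3+4=7 → 8/15 = 0.5333
  water: TP=3, FP=0+1+2=3, FN=0+4+0=4 → 6/13 = 0.4615
  urban: TP=10, FP=3+4+1=8, FN=0+1+0=1 → 20/29 = 0.6897
  crop: TP=11, FP=4+0+0=4, FN=0+2+1=3 → 22/29 = 0.7586
Macro-F1 score = mean = (0.5333 + 0.4615 + 0.6897 + 0.7586) / 4 = 0.611

0.611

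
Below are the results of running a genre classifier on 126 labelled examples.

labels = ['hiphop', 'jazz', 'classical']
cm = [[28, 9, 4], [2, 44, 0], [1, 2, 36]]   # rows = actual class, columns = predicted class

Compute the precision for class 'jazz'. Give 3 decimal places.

Take TP from the diagonal, FP from the rest of the 'jazz' prediction marginal, FN from the rest of the 'jazz' actual marginal.
precision = TP/(TP+FP).
jazz: TP=44, FP=9+2=11 → 44/55 = 0.8000

0.800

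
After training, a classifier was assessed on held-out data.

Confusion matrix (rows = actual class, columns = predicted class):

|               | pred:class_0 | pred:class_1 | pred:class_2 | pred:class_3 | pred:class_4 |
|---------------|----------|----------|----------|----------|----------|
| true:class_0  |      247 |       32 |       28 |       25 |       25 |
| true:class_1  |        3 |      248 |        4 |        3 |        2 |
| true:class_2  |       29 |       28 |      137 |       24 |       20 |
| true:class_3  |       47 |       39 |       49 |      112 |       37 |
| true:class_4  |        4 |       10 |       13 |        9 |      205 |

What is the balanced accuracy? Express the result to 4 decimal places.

0.6933

Balanced accuracy = mean of per-class recall.
  class_0: recall = 247/357 = 0.69188
  class_1: recall = 248/260 = 0.95385
  class_2: recall = 137/238 = 0.57563
  class_3: recall = 112/284 = 0.39437
  class_4: recall = 205/241 = 0.85062
Mean = (0.69188 + 0.95385 + 0.57563 + 0.39437 + 0.85062) / 5 = 0.6933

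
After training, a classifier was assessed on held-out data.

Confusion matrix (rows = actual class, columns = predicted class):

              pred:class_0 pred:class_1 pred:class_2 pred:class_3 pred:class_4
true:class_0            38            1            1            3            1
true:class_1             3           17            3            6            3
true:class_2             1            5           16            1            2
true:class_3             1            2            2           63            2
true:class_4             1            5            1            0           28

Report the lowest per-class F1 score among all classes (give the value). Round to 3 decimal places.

0.548

Per-class F1 score (2·TP/(2·TP+FP+FN)):
  class_0: TP=38, FP=3+1+1+1=6, FN=1+1+3+1=6 → 76/88 = 0.8636
  class_1: TP=17, FP=1+5+2+5=13, FN=3+3+6+3=15 → 34/62 = 0.5484
  class_2: TP=16, FP=1+3+2+1=7, FN=1+5+1+2=9 → 32/48 = 0.6667
  class_3: TP=63, FP=3+6+1+0=10, FN=1+2+2+2=7 → 126/143 = 0.8811
  class_4: TP=28, FP=1+3+2+2=8, FN=1+5+1+0=7 → 56/71 = 0.7887
Lowest is class 'class_1' with F1 score = 0.548.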